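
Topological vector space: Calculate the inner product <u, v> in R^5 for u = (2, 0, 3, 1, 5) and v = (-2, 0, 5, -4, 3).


Computing the standard inner product <u, v> = sum u_i * v_i
= 2*-2 + 0*0 + 3*5 + 1*-4 + 5*3
= -4 + 0 + 15 + -4 + 15
= 22

22


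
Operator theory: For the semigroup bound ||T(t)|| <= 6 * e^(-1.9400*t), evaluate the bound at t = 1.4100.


||T(1.4100)|| <= 6 * exp(-1.9400 * 1.4100)
= 6 * exp(-2.7354)
= 6 * 0.0649
= 0.3892

0.3892


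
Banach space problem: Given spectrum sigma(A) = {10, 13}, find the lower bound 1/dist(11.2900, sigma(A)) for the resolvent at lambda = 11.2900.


dist(11.2900, {10, 13}) = min(|11.2900 - 10|, |11.2900 - 13|)
= min(1.2900, 1.7100) = 1.2900
Resolvent bound = 1/1.2900 = 0.7752

0.7752


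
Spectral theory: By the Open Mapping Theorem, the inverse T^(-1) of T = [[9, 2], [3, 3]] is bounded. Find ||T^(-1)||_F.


det(T) = 9*3 - 2*3 = 21
T^(-1) = (1/21) * [[3, -2], [-3, 9]] = [[0.1429, -0.0952], [-0.1429, 0.4286]]
||T^(-1)||_F^2 = 0.1429^2 + (-0.0952)^2 + (-0.1429)^2 + 0.4286^2 = 0.2336
||T^(-1)||_F = sqrt(0.2336) = 0.4833

0.4833


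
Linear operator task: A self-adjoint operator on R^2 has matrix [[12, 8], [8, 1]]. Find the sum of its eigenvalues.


For a self-adjoint (symmetric) matrix, the eigenvalues are real.
The sum of eigenvalues equals the trace of the matrix.
trace = 12 + 1 = 13

13


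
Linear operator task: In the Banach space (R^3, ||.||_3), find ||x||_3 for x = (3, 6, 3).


The l^3 norm = (sum |x_i|^3)^(1/3)
Sum of 3th powers = 27 + 216 + 27 = 270
||x||_3 = (270)^(1/3) = 6.4633

6.4633


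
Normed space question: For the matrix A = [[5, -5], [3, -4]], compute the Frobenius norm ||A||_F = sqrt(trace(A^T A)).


||A||_F^2 = sum a_ij^2
= 5^2 + (-5)^2 + 3^2 + (-4)^2
= 25 + 25 + 9 + 16 = 75
||A||_F = sqrt(75) = 8.6603

8.6603


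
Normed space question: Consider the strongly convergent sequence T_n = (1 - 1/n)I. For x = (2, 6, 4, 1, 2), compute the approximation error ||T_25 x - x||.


T_25 x - x = (1 - 1/25)x - x = -x/25
||x|| = sqrt(61) = 7.8102
||T_25 x - x|| = ||x||/25 = 7.8102/25 = 0.3124

0.3124


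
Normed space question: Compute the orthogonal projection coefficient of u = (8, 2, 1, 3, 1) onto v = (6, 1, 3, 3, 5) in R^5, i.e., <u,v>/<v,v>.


Computing <u,v> = 8*6 + 2*1 + 1*3 + 3*3 + 1*5 = 67
Computing <v,v> = 6^2 + 1^2 + 3^2 + 3^2 + 5^2 = 80
Projection coefficient = 67/80 = 0.8375

0.8375


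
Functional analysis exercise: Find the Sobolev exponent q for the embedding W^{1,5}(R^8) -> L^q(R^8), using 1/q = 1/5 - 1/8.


Using the Sobolev embedding formula: 1/q = 1/p - k/n
1/q = 1/5 - 1/8 = 3/40
q = 1/(3/40) = 40/3 = 13.3333

13.3333


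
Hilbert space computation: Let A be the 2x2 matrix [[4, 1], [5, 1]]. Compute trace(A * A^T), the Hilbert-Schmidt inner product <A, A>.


trace(A * A^T) = sum of squares of all entries
= 4^2 + 1^2 + 5^2 + 1^2
= 16 + 1 + 25 + 1
= 43

43


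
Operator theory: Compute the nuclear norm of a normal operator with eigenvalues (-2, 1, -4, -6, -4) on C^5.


For a normal operator, singular values equal |eigenvalues|.
Trace norm = sum |lambda_i| = 2 + 1 + 4 + 6 + 4
= 17

17


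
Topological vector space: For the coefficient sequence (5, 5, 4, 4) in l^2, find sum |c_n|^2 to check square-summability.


sum |c_n|^2 = 5^2 + 5^2 + 4^2 + 4^2
= 25 + 25 + 16 + 16
= 82

82


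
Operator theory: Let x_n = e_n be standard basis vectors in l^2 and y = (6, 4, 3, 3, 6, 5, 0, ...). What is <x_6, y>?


x_6 = e_6 is the standard basis vector with 1 in position 6.
<x_6, y> = y_6 = 5
As n -> infinity, <x_n, y> -> 0, confirming weak convergence of (x_n) to 0.

5


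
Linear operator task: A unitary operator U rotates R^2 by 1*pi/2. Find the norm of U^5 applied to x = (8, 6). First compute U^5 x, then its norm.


U is a rotation by theta = 1*pi/2
U^5 = rotation by 5*theta = 5*pi/2 = 1*pi/2 (mod 2*pi)
cos(1*pi/2) = 0.0000, sin(1*pi/2) = 1.0000
U^5 x = (0.0000 * 8 - 1.0000 * 6, 1.0000 * 8 + 0.0000 * 6)
= (-6.0000, 8.0000)
||U^5 x|| = sqrt((-6.0000)^2 + 8.0000^2) = sqrt(100.0000) = 10.0000

10.0000


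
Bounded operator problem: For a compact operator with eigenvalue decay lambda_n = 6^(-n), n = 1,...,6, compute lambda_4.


The eigenvalue formula gives lambda_4 = 1/6^4
= 1/1296
= 7.7160e-04

7.7160e-04


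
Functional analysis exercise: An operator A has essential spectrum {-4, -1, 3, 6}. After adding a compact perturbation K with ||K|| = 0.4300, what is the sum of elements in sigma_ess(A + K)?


By Weyl's theorem, the essential spectrum is invariant under compact perturbations.
sigma_ess(A + K) = sigma_ess(A) = {-4, -1, 3, 6}
Sum = -4 + -1 + 3 + 6 = 4

4


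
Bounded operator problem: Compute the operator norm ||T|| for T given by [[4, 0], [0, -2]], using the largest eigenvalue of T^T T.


A^T A = [[16, 0], [0, 4]]
trace(A^T A) = 20, det(A^T A) = 64
discriminant = 20^2 - 4*64 = 144
Largest eigenvalue of A^T A = (trace + sqrt(disc))/2 = 16.0000
||T|| = sqrt(16.0000) = 4.0000

4.0000


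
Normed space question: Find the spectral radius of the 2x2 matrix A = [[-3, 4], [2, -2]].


For a 2x2 matrix, eigenvalues satisfy lambda^2 - (trace)*lambda + det = 0
trace = -3 + -2 = -5
det = -3*-2 - 4*2 = -2
discriminant = (-5)^2 - 4*(-2) = 33
spectral radius = max |eigenvalue| = 5.3723

5.3723


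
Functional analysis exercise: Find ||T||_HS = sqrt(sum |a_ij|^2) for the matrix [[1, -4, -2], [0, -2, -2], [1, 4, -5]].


The Hilbert-Schmidt norm is sqrt(sum of squares of all entries).
Sum of squares = 1^2 + (-4)^2 + (-2)^2 + 0^2 + (-2)^2 + (-2)^2 + 1^2 + 4^2 + (-5)^2
= 1 + 16 + 4 + 0 + 4 + 4 + 1 + 16 + 25 = 71
||T||_HS = sqrt(71) = 8.4261

8.4261


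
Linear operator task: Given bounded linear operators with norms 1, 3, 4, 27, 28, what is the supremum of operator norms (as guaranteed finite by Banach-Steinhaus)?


By the Uniform Boundedness Principle, the supremum of norms is finite.
sup_k ||T_k|| = max(1, 3, 4, 27, 28) = 28

28


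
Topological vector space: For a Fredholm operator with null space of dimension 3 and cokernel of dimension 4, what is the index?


The Fredholm index is defined as ind(T) = dim(ker T) - dim(coker T)
= 3 - 4
= -1

-1


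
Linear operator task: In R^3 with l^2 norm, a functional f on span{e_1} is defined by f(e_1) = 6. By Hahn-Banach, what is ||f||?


The norm of f is given by ||f|| = sup_{||x||=1} |f(x)|.
On span{e_1}, ||e_1|| = 1, so ||f|| = |f(e_1)| / ||e_1||
= |6| / 1 = 6.0000

6.0000


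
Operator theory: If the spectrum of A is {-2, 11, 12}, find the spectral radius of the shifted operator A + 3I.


Spectrum of A + 3I = {1, 14, 15}
Spectral radius = max |lambda| over the shifted spectrum
= max(1, 14, 15) = 15

15


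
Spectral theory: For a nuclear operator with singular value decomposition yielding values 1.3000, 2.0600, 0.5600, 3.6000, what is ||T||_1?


The nuclear norm is the sum of all singular values.
||T||_1 = 1.3000 + 2.0600 + 0.5600 + 3.6000
= 7.5200

7.5200


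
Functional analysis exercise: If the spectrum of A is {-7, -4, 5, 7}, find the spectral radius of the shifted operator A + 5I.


Spectrum of A + 5I = {-2, 1, 10, 12}
Spectral radius = max |lambda| over the shifted spectrum
= max(2, 1, 10, 12) = 12

12


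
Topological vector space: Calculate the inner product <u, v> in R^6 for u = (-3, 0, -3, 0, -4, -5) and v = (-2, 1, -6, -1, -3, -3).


Computing the standard inner product <u, v> = sum u_i * v_i
= -3*-2 + 0*1 + -3*-6 + 0*-1 + -4*-3 + -5*-3
= 6 + 0 + 18 + 0 + 12 + 15
= 51

51


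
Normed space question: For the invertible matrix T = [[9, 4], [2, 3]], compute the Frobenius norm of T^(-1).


det(T) = 9*3 - 4*2 = 19
T^(-1) = (1/19) * [[3, -4], [-2, 9]] = [[0.1579, -0.2105], [-0.1053, 0.4737]]
||T^(-1)||_F^2 = 0.1579^2 + (-0.2105)^2 + (-0.1053)^2 + 0.4737^2 = 0.3047
||T^(-1)||_F = sqrt(0.3047) = 0.5520

0.5520


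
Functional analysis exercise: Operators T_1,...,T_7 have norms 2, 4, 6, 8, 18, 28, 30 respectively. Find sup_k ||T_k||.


By the Uniform Boundedness Principle, the supremum of norms is finite.
sup_k ||T_k|| = max(2, 4, 6, 8, 18, 28, 30) = 30

30


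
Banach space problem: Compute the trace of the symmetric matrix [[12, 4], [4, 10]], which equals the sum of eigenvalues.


For a self-adjoint (symmetric) matrix, the eigenvalues are real.
The sum of eigenvalues equals the trace of the matrix.
trace = 12 + 10 = 22

22


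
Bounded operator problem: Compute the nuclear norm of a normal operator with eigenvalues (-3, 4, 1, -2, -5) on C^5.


For a normal operator, singular values equal |eigenvalues|.
Trace norm = sum |lambda_i| = 3 + 4 + 1 + 2 + 5
= 15

15


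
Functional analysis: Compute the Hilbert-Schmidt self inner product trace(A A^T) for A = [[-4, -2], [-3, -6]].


trace(A * A^T) = sum of squares of all entries
= (-4)^2 + (-2)^2 + (-3)^2 + (-6)^2
= 16 + 4 + 9 + 36
= 65

65


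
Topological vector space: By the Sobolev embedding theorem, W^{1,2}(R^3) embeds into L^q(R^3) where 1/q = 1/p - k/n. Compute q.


Using the Sobolev embedding formula: 1/q = 1/p - k/n
1/q = 1/2 - 1/3 = 1/6
q = 1/(1/6) = 6

6.0000


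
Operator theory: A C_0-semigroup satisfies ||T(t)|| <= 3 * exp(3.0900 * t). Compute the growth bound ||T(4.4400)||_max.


||T(4.4400)|| <= 3 * exp(3.0900 * 4.4400)
= 3 * exp(13.7196)
= 3 * 908545.2746
= 2.7256e+06

2.7256e+06


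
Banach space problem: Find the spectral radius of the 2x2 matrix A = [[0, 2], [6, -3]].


For a 2x2 matrix, eigenvalues satisfy lambda^2 - (trace)*lambda + det = 0
trace = 0 + -3 = -3
det = 0*-3 - 2*6 = -12
discriminant = (-3)^2 - 4*(-12) = 57
spectral radius = max |eigenvalue| = 5.2749

5.2749


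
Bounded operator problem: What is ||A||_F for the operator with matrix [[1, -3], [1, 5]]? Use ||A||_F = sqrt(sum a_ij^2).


||A||_F^2 = sum a_ij^2
= 1^2 + (-3)^2 + 1^2 + 5^2
= 1 + 9 + 1 + 25 = 36
||A||_F = sqrt(36) = 6.0000

6.0000


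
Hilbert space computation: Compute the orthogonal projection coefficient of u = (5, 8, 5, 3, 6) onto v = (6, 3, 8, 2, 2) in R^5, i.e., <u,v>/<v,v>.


Computing <u,v> = 5*6 + 8*3 + 5*8 + 3*2 + 6*2 = 112
Computing <v,v> = 6^2 + 3^2 + 8^2 + 2^2 + 2^2 = 117
Projection coefficient = 112/117 = 0.9573

0.9573


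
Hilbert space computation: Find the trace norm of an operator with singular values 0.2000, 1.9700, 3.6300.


The nuclear norm is the sum of all singular values.
||T||_1 = 0.2000 + 1.9700 + 3.6300
= 5.8000

5.8000


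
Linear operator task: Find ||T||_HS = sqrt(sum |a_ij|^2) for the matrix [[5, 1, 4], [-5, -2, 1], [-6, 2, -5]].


The Hilbert-Schmidt norm is sqrt(sum of squares of all entries).
Sum of squares = 5^2 + 1^2 + 4^2 + (-5)^2 + (-2)^2 + 1^2 + (-6)^2 + 2^2 + (-5)^2
= 25 + 1 + 16 + 25 + 4 + 1 + 36 + 4 + 25 = 137
||T||_HS = sqrt(137) = 11.7047

11.7047


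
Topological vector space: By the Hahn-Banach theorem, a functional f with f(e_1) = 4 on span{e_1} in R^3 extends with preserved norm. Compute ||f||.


The norm of f is given by ||f|| = sup_{||x||=1} |f(x)|.
On span{e_1}, ||e_1|| = 1, so ||f|| = |f(e_1)| / ||e_1||
= |4| / 1 = 4.0000

4.0000


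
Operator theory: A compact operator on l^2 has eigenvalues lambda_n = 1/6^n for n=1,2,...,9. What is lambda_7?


The eigenvalue formula gives lambda_7 = 1/6^7
= 1/279936
= 3.5722e-06

3.5722e-06


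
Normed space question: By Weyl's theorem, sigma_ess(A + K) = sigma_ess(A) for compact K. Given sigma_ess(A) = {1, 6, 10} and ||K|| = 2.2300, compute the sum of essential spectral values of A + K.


By Weyl's theorem, the essential spectrum is invariant under compact perturbations.
sigma_ess(A + K) = sigma_ess(A) = {1, 6, 10}
Sum = 1 + 6 + 10 = 17

17


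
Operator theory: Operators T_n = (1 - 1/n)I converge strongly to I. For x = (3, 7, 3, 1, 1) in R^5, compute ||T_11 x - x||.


T_11 x - x = (1 - 1/11)x - x = -x/11
||x|| = sqrt(69) = 8.3066
||T_11 x - x|| = ||x||/11 = 8.3066/11 = 0.7551

0.7551


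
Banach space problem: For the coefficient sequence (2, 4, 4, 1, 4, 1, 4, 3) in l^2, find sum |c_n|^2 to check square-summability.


sum |c_n|^2 = 2^2 + 4^2 + 4^2 + 1^2 + 4^2 + 1^2 + 4^2 + 3^2
= 4 + 16 + 16 + 1 + 16 + 1 + 16 + 9
= 79

79


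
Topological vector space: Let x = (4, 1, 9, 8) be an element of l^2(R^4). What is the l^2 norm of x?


The l^2 norm = (sum |x_i|^2)^(1/2)
Sum of 2th powers = 16 + 1 + 81 + 64 = 162
||x||_2 = (162)^(1/2) = 12.7279

12.7279


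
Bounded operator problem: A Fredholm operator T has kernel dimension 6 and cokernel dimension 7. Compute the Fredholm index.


The Fredholm index is defined as ind(T) = dim(ker T) - dim(coker T)
= 6 - 7
= -1

-1


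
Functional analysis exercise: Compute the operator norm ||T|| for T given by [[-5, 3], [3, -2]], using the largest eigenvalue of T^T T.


A^T A = [[34, -21], [-21, 13]]
trace(A^T A) = 47, det(A^T A) = 1
discriminant = 47^2 - 4*1 = 2205
Largest eigenvalue of A^T A = (trace + sqrt(disc))/2 = 46.9787
||T|| = sqrt(46.9787) = 6.8541

6.8541


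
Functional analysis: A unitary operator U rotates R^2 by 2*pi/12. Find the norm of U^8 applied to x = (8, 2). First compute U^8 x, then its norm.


U is a rotation by theta = 2*pi/12
U^8 = rotation by 8*theta = 16*pi/12
cos(16*pi/12) = -0.5000, sin(16*pi/12) = -0.8660
U^8 x = (-0.5000 * 8 - -0.8660 * 2, -0.8660 * 8 + -0.5000 * 2)
= (-2.2679, -7.9282)
||U^8 x|| = sqrt((-2.2679)^2 + (-7.9282)^2) = sqrt(68.0000) = 8.2462

8.2462


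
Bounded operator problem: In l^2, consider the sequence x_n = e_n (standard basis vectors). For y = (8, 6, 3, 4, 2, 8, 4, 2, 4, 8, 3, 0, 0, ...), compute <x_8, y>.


x_8 = e_8 is the standard basis vector with 1 in position 8.
<x_8, y> = y_8 = 2
As n -> infinity, <x_n, y> -> 0, confirming weak convergence of (x_n) to 0.

2


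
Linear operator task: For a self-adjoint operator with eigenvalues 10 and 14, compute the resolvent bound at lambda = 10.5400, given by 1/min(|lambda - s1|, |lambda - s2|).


dist(10.5400, {10, 14}) = min(|10.5400 - 10|, |10.5400 - 14|)
= min(0.5400, 3.4600) = 0.5400
Resolvent bound = 1/0.5400 = 1.8519

1.8519


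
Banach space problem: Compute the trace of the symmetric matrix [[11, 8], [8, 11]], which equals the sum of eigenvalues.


For a self-adjoint (symmetric) matrix, the eigenvalues are real.
The sum of eigenvalues equals the trace of the matrix.
trace = 11 + 11 = 22

22


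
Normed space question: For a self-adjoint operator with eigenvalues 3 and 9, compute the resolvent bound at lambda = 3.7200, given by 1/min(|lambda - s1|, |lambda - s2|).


dist(3.7200, {3, 9}) = min(|3.7200 - 3|, |3.7200 - 9|)
= min(0.7200, 5.2800) = 0.7200
Resolvent bound = 1/0.7200 = 1.3889

1.3889


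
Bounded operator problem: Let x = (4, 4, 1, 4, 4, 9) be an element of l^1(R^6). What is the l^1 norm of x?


The l^1 norm equals the sum of absolute values of all components.
||x||_1 = 4 + 4 + 1 + 4 + 4 + 9
= 26

26.0000


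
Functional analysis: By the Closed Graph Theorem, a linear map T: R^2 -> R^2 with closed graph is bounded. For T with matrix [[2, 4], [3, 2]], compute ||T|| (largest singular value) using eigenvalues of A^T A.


A^T A = [[13, 14], [14, 20]]
trace(A^T A) = 33, det(A^T A) = 64
discriminant = 33^2 - 4*64 = 833
Largest eigenvalue of A^T A = (trace + sqrt(disc))/2 = 30.9309
||T|| = sqrt(30.9309) = 5.5616

5.5616


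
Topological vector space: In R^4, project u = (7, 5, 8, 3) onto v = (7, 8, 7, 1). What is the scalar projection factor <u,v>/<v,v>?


Computing <u,v> = 7*7 + 5*8 + 8*7 + 3*1 = 148
Computing <v,v> = 7^2 + 8^2 + 7^2 + 1^2 = 163
Projection coefficient = 148/163 = 0.9080

0.9080


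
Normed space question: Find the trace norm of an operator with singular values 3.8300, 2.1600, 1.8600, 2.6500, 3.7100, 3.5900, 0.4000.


The nuclear norm is the sum of all singular values.
||T||_1 = 3.8300 + 2.1600 + 1.8600 + 2.6500 + 3.7100 + 3.5900 + 0.4000
= 18.2000

18.2000


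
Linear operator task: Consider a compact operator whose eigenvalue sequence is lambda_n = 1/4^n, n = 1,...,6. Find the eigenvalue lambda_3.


The eigenvalue formula gives lambda_3 = 1/4^3
= 1/64
= 0.0156

0.0156


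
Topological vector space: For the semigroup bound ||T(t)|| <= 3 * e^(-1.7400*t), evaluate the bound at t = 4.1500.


||T(4.1500)|| <= 3 * exp(-1.7400 * 4.1500)
= 3 * exp(-7.2210)
= 3 * 7.3107e-04
= 0.0022

0.0022


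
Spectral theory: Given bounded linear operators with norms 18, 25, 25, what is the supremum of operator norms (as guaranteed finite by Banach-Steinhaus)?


By the Uniform Boundedness Principle, the supremum of norms is finite.
sup_k ||T_k|| = max(18, 25, 25) = 25

25


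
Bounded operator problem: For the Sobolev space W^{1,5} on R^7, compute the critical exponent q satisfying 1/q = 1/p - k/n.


Using the Sobolev embedding formula: 1/q = 1/p - k/n
1/q = 1/5 - 1/7 = 2/35
q = 1/(2/35) = 35/2 = 17.5000

17.5000


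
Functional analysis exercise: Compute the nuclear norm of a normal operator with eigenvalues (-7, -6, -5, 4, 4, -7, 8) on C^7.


For a normal operator, singular values equal |eigenvalues|.
Trace norm = sum |lambda_i| = 7 + 6 + 5 + 4 + 4 + 7 + 8
= 41

41


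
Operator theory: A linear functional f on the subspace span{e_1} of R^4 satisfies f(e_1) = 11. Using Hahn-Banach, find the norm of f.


The norm of f is given by ||f|| = sup_{||x||=1} |f(x)|.
On span{e_1}, ||e_1|| = 1, so ||f|| = |f(e_1)| / ||e_1||
= |11| / 1 = 11.0000

11.0000


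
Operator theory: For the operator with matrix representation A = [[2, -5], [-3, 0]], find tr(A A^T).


trace(A * A^T) = sum of squares of all entries
= 2^2 + (-5)^2 + (-3)^2 + 0^2
= 4 + 25 + 9 + 0
= 38

38


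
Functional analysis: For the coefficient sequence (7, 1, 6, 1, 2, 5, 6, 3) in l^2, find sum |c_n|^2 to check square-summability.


sum |c_n|^2 = 7^2 + 1^2 + 6^2 + 1^2 + 2^2 + 5^2 + 6^2 + 3^2
= 49 + 1 + 36 + 1 + 4 + 25 + 36 + 9
= 161

161


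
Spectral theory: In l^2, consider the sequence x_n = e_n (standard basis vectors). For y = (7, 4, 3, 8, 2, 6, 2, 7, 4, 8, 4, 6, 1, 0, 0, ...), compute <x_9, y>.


x_9 = e_9 is the standard basis vector with 1 in position 9.
<x_9, y> = y_9 = 4
As n -> infinity, <x_n, y> -> 0, confirming weak convergence of (x_n) to 0.

4


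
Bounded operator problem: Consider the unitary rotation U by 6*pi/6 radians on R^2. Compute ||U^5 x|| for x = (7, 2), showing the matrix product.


U is a rotation by theta = 6*pi/6
U^5 = rotation by 5*theta = 30*pi/6 = 6*pi/6 (mod 2*pi)
cos(6*pi/6) = -1.0000, sin(6*pi/6) = 0.0000
U^5 x = (-1.0000 * 7 - 0.0000 * 2, 0.0000 * 7 + -1.0000 * 2)
= (-7.0000, -2.0000)
||U^5 x|| = sqrt((-7.0000)^2 + (-2.0000)^2) = sqrt(53.0000) = 7.2801

7.2801


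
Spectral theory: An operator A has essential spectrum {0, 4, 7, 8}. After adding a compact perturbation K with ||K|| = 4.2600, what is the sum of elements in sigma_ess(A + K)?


By Weyl's theorem, the essential spectrum is invariant under compact perturbations.
sigma_ess(A + K) = sigma_ess(A) = {0, 4, 7, 8}
Sum = 0 + 4 + 7 + 8 = 19

19


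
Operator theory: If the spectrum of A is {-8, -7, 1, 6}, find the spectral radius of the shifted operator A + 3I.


Spectrum of A + 3I = {-5, -4, 4, 9}
Spectral radius = max |lambda| over the shifted spectrum
= max(5, 4, 4, 9) = 9

9


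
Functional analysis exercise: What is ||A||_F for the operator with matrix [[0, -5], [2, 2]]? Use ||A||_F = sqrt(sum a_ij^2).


||A||_F^2 = sum a_ij^2
= 0^2 + (-5)^2 + 2^2 + 2^2
= 0 + 25 + 4 + 4 = 33
||A||_F = sqrt(33) = 5.7446

5.7446


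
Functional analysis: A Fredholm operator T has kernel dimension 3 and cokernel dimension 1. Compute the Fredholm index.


The Fredholm index is defined as ind(T) = dim(ker T) - dim(coker T)
= 3 - 1
= 2

2


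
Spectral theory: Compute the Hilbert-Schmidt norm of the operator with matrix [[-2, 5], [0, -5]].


The Hilbert-Schmidt norm is sqrt(sum of squares of all entries).
Sum of squares = (-2)^2 + 5^2 + 0^2 + (-5)^2
= 4 + 25 + 0 + 25 = 54
||T||_HS = sqrt(54) = 7.3485

7.3485


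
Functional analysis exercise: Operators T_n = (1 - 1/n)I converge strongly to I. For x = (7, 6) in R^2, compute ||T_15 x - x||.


T_15 x - x = (1 - 1/15)x - x = -x/15
||x|| = sqrt(85) = 9.2195
||T_15 x - x|| = ||x||/15 = 9.2195/15 = 0.6146

0.6146


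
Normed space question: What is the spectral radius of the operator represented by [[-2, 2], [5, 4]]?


For a 2x2 matrix, eigenvalues satisfy lambda^2 - (trace)*lambda + det = 0
trace = -2 + 4 = 2
det = -2*4 - 2*5 = -18
discriminant = 2^2 - 4*(-18) = 76
spectral radius = max |eigenvalue| = 5.3589

5.3589


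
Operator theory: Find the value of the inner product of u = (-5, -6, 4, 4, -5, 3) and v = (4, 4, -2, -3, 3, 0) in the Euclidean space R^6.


Computing the standard inner product <u, v> = sum u_i * v_i
= -5*4 + -6*4 + 4*-2 + 4*-3 + -5*3 + 3*0
= -20 + -24 + -8 + -12 + -15 + 0
= -79

-79


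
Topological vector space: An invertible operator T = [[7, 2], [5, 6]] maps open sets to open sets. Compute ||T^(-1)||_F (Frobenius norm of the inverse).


det(T) = 7*6 - 2*5 = 32
T^(-1) = (1/32) * [[6, -2], [-5, 7]] = [[0.1875, -0.0625], [-0.1562, 0.2188]]
||T^(-1)||_F^2 = 0.1875^2 + (-0.0625)^2 + (-0.1562)^2 + 0.2188^2 = 0.1113
||T^(-1)||_F = sqrt(0.1113) = 0.3337

0.3337


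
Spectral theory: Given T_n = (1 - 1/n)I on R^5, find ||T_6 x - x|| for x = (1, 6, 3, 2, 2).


T_6 x - x = (1 - 1/6)x - x = -x/6
||x|| = sqrt(54) = 7.3485
||T_6 x - x|| = ||x||/6 = 7.3485/6 = 1.2247

1.2247


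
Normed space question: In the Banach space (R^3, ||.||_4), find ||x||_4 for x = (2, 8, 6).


The l^4 norm = (sum |x_i|^4)^(1/4)
Sum of 4th powers = 16 + 4096 + 1296 = 5408
||x||_4 = (5408)^(1/4) = 8.5755

8.5755


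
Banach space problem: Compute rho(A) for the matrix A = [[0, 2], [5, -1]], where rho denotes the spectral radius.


For a 2x2 matrix, eigenvalues satisfy lambda^2 - (trace)*lambda + det = 0
trace = 0 + -1 = -1
det = 0*-1 - 2*5 = -10
discriminant = (-1)^2 - 4*(-10) = 41
spectral radius = max |eigenvalue| = 3.7016

3.7016


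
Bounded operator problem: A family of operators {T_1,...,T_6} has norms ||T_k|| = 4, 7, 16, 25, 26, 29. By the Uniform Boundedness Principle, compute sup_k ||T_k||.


By the Uniform Boundedness Principle, the supremum of norms is finite.
sup_k ||T_k|| = max(4, 7, 16, 25, 26, 29) = 29

29


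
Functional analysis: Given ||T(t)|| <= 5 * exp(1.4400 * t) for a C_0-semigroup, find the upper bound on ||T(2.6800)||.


||T(2.6800)|| <= 5 * exp(1.4400 * 2.6800)
= 5 * exp(3.8592)
= 5 * 47.4274
= 237.1370

237.1370


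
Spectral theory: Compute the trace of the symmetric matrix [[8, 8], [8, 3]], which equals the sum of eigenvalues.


For a self-adjoint (symmetric) matrix, the eigenvalues are real.
The sum of eigenvalues equals the trace of the matrix.
trace = 8 + 3 = 11

11


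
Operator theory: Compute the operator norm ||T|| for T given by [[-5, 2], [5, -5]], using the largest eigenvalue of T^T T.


A^T A = [[50, -35], [-35, 29]]
trace(A^T A) = 79, det(A^T A) = 225
discriminant = 79^2 - 4*225 = 5341
Largest eigenvalue of A^T A = (trace + sqrt(disc))/2 = 76.0411
||T|| = sqrt(76.0411) = 8.7202

8.7202


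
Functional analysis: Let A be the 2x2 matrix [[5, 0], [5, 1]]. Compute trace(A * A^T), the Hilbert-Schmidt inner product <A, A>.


trace(A * A^T) = sum of squares of all entries
= 5^2 + 0^2 + 5^2 + 1^2
= 25 + 0 + 25 + 1
= 51

51


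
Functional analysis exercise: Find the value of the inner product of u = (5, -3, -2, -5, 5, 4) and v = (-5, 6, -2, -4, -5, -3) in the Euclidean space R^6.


Computing the standard inner product <u, v> = sum u_i * v_i
= 5*-5 + -3*6 + -2*-2 + -5*-4 + 5*-5 + 4*-3
= -25 + -18 + 4 + 20 + -25 + -12
= -56

-56


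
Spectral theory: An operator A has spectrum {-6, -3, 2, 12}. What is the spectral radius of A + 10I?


Spectrum of A + 10I = {4, 7, 12, 22}
Spectral radius = max |lambda| over the shifted spectrum
= max(4, 7, 12, 22) = 22

22


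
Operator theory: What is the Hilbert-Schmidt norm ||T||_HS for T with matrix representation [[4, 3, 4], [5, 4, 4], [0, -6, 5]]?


The Hilbert-Schmidt norm is sqrt(sum of squares of all entries).
Sum of squares = 4^2 + 3^2 + 4^2 + 5^2 + 4^2 + 4^2 + 0^2 + (-6)^2 + 5^2
= 16 + 9 + 16 + 25 + 16 + 16 + 0 + 36 + 25 = 159
||T||_HS = sqrt(159) = 12.6095

12.6095


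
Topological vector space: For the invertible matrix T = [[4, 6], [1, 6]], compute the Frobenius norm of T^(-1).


det(T) = 4*6 - 6*1 = 18
T^(-1) = (1/18) * [[6, -6], [-1, 4]] = [[0.3333, -0.3333], [-0.0556, 0.2222]]
||T^(-1)||_F^2 = 0.3333^2 + (-0.3333)^2 + (-0.0556)^2 + 0.2222^2 = 0.2747
||T^(-1)||_F = sqrt(0.2747) = 0.5241

0.5241


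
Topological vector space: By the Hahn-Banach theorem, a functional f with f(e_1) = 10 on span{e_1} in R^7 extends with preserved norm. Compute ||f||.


The norm of f is given by ||f|| = sup_{||x||=1} |f(x)|.
On span{e_1}, ||e_1|| = 1, so ||f|| = |f(e_1)| / ||e_1||
= |10| / 1 = 10.0000

10.0000


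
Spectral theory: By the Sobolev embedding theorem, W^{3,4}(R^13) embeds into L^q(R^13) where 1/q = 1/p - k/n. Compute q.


Using the Sobolev embedding formula: 1/q = 1/p - k/n
1/q = 1/4 - 3/13 = 1/52
q = 1/(1/52) = 52

52.0000


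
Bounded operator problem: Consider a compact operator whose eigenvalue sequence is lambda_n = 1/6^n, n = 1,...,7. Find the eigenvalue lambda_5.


The eigenvalue formula gives lambda_5 = 1/6^5
= 1/7776
= 1.2860e-04

1.2860e-04


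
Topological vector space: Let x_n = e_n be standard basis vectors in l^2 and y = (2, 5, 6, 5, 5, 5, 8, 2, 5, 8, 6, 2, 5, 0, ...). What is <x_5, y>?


x_5 = e_5 is the standard basis vector with 1 in position 5.
<x_5, y> = y_5 = 5
As n -> infinity, <x_n, y> -> 0, confirming weak convergence of (x_n) to 0.

5


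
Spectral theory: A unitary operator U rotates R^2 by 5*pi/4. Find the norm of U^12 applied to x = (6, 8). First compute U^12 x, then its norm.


U is a rotation by theta = 5*pi/4
U^12 = rotation by 12*theta = 60*pi/4 = 4*pi/4 (mod 2*pi)
cos(4*pi/4) = -1.0000, sin(4*pi/4) = 0.0000
U^12 x = (-1.0000 * 6 - 0.0000 * 8, 0.0000 * 6 + -1.0000 * 8)
= (-6.0000, -8.0000)
||U^12 x|| = sqrt((-6.0000)^2 + (-8.0000)^2) = sqrt(100.0000) = 10.0000

10.0000


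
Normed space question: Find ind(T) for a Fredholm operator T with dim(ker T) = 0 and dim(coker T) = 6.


The Fredholm index is defined as ind(T) = dim(ker T) - dim(coker T)
= 0 - 6
= -6

-6


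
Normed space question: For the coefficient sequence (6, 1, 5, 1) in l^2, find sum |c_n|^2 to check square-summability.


sum |c_n|^2 = 6^2 + 1^2 + 5^2 + 1^2
= 36 + 1 + 25 + 1
= 63

63


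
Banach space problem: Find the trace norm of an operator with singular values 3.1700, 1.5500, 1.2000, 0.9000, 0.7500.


The nuclear norm is the sum of all singular values.
||T||_1 = 3.1700 + 1.5500 + 1.2000 + 0.9000 + 0.7500
= 7.5700

7.5700


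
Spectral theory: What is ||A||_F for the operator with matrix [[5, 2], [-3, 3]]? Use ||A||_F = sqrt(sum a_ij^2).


||A||_F^2 = sum a_ij^2
= 5^2 + 2^2 + (-3)^2 + 3^2
= 25 + 4 + 9 + 9 = 47
||A||_F = sqrt(47) = 6.8557

6.8557


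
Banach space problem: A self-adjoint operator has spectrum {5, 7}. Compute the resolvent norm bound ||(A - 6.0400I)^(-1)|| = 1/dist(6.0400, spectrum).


dist(6.0400, {5, 7}) = min(|6.0400 - 5|, |6.0400 - 7|)
= min(1.0400, 0.9600) = 0.9600
Resolvent bound = 1/0.9600 = 1.0417

1.0417


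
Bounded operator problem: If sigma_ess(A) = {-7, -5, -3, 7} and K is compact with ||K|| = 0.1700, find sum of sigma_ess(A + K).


By Weyl's theorem, the essential spectrum is invariant under compact perturbations.
sigma_ess(A + K) = sigma_ess(A) = {-7, -5, -3, 7}
Sum = -7 + -5 + -3 + 7 = -8

-8


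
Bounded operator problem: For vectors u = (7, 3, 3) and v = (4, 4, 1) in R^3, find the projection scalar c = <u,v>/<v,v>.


Computing <u,v> = 7*4 + 3*4 + 3*1 = 43
Computing <v,v> = 4^2 + 4^2 + 1^2 = 33
Projection coefficient = 43/33 = 1.3030

1.3030


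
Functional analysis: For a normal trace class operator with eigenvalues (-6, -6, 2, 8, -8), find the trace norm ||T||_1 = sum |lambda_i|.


For a normal operator, singular values equal |eigenvalues|.
Trace norm = sum |lambda_i| = 6 + 6 + 2 + 8 + 8
= 30

30


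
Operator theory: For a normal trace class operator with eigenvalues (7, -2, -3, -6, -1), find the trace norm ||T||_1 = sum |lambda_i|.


For a normal operator, singular values equal |eigenvalues|.
Trace norm = sum |lambda_i| = 7 + 2 + 3 + 6 + 1
= 19

19


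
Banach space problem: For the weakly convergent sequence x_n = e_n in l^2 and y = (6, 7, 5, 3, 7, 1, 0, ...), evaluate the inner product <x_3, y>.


x_3 = e_3 is the standard basis vector with 1 in position 3.
<x_3, y> = y_3 = 5
As n -> infinity, <x_n, y> -> 0, confirming weak convergence of (x_n) to 0.

5


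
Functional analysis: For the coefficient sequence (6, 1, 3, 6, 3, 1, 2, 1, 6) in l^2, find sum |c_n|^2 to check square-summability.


sum |c_n|^2 = 6^2 + 1^2 + 3^2 + 6^2 + 3^2 + 1^2 + 2^2 + 1^2 + 6^2
= 36 + 1 + 9 + 36 + 9 + 1 + 4 + 1 + 36
= 133

133


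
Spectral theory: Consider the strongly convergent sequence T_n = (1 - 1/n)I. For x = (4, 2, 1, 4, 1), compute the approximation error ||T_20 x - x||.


T_20 x - x = (1 - 1/20)x - x = -x/20
||x|| = sqrt(38) = 6.1644
||T_20 x - x|| = ||x||/20 = 6.1644/20 = 0.3082

0.3082


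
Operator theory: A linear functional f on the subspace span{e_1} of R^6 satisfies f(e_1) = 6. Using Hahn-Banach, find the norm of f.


The norm of f is given by ||f|| = sup_{||x||=1} |f(x)|.
On span{e_1}, ||e_1|| = 1, so ||f|| = |f(e_1)| / ||e_1||
= |6| / 1 = 6.0000

6.0000


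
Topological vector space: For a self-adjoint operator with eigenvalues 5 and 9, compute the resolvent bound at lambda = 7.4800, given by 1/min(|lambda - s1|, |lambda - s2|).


dist(7.4800, {5, 9}) = min(|7.4800 - 5|, |7.4800 - 9|)
= min(2.4800, 1.5200) = 1.5200
Resolvent bound = 1/1.5200 = 0.6579

0.6579


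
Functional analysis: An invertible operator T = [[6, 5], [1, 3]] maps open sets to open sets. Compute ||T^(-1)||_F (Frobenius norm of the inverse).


det(T) = 6*3 - 5*1 = 13
T^(-1) = (1/13) * [[3, -5], [-1, 6]] = [[0.2308, -0.3846], [-0.0769, 0.4615]]
||T^(-1)||_F^2 = 0.2308^2 + (-0.3846)^2 + (-0.0769)^2 + 0.4615^2 = 0.4201
||T^(-1)||_F = sqrt(0.4201) = 0.6482

0.6482


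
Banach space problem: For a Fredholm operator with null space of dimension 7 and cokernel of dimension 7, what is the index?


The Fredholm index is defined as ind(T) = dim(ker T) - dim(coker T)
= 7 - 7
= 0

0


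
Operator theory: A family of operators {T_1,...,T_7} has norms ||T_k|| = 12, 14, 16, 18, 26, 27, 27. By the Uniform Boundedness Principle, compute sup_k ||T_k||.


By the Uniform Boundedness Principle, the supremum of norms is finite.
sup_k ||T_k|| = max(12, 14, 16, 18, 26, 27, 27) = 27

27


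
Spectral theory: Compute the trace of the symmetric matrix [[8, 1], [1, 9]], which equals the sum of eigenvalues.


For a self-adjoint (symmetric) matrix, the eigenvalues are real.
The sum of eigenvalues equals the trace of the matrix.
trace = 8 + 9 = 17

17


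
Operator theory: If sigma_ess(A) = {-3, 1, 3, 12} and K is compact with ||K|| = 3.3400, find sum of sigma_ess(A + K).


By Weyl's theorem, the essential spectrum is invariant under compact perturbations.
sigma_ess(A + K) = sigma_ess(A) = {-3, 1, 3, 12}
Sum = -3 + 1 + 3 + 12 = 13

13


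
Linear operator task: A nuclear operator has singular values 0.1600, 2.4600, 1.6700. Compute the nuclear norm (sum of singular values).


The nuclear norm is the sum of all singular values.
||T||_1 = 0.1600 + 2.4600 + 1.6700
= 4.2900

4.2900


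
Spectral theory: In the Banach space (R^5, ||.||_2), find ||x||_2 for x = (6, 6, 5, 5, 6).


The l^2 norm = (sum |x_i|^2)^(1/2)
Sum of 2th powers = 36 + 36 + 25 + 25 + 36 = 158
||x||_2 = (158)^(1/2) = 12.5698

12.5698


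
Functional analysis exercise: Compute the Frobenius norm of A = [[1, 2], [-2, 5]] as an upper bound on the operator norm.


||A||_F^2 = sum a_ij^2
= 1^2 + 2^2 + (-2)^2 + 5^2
= 1 + 4 + 4 + 25 = 34
||A||_F = sqrt(34) = 5.8310

5.8310


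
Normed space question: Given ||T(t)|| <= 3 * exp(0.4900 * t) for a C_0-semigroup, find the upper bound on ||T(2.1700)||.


||T(2.1700)|| <= 3 * exp(0.4900 * 2.1700)
= 3 * exp(1.0633)
= 3 * 2.8959
= 8.6877

8.6877


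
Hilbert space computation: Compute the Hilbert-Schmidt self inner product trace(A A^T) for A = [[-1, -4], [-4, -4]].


trace(A * A^T) = sum of squares of all entries
= (-1)^2 + (-4)^2 + (-4)^2 + (-4)^2
= 1 + 16 + 16 + 16
= 49

49


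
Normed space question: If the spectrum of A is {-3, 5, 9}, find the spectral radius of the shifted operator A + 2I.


Spectrum of A + 2I = {-1, 7, 11}
Spectral radius = max |lambda| over the shifted spectrum
= max(1, 7, 11) = 11

11


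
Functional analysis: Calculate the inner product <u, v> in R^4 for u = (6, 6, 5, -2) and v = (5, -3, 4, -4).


Computing the standard inner product <u, v> = sum u_i * v_i
= 6*5 + 6*-3 + 5*4 + -2*-4
= 30 + -18 + 20 + 8
= 40

40


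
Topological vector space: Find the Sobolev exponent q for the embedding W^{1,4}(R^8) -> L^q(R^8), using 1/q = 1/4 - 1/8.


Using the Sobolev embedding formula: 1/q = 1/p - k/n
1/q = 1/4 - 1/8 = 1/8
q = 1/(1/8) = 8

8.0000


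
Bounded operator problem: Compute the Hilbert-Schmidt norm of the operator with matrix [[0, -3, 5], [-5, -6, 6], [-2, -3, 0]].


The Hilbert-Schmidt norm is sqrt(sum of squares of all entries).
Sum of squares = 0^2 + (-3)^2 + 5^2 + (-5)^2 + (-6)^2 + 6^2 + (-2)^2 + (-3)^2 + 0^2
= 0 + 9 + 25 + 25 + 36 + 36 + 4 + 9 + 0 = 144
||T||_HS = sqrt(144) = 12.0000

12.0000


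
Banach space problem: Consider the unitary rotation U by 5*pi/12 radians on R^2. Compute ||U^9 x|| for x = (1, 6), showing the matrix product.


U is a rotation by theta = 5*pi/12
U^9 = rotation by 9*theta = 45*pi/12 = 21*pi/12 (mod 2*pi)
cos(21*pi/12) = 0.7071, sin(21*pi/12) = -0.7071
U^9 x = (0.7071 * 1 - -0.7071 * 6, -0.7071 * 1 + 0.7071 * 6)
= (4.9497, 3.5355)
||U^9 x|| = sqrt(4.9497^2 + 3.5355^2) = sqrt(37.0000) = 6.0828

6.0828


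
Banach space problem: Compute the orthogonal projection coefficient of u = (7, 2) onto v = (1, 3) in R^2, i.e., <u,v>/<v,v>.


Computing <u,v> = 7*1 + 2*3 = 13
Computing <v,v> = 1^2 + 3^2 = 10
Projection coefficient = 13/10 = 1.3000

1.3000


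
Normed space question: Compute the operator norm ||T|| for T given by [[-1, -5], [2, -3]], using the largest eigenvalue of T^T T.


A^T A = [[5, -1], [-1, 34]]
trace(A^T A) = 39, det(A^T A) = 169
discriminant = 39^2 - 4*169 = 845
Largest eigenvalue of A^T A = (trace + sqrt(disc))/2 = 34.0344
||T|| = sqrt(34.0344) = 5.8339

5.8339


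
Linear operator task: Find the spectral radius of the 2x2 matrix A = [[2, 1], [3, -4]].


For a 2x2 matrix, eigenvalues satisfy lambda^2 - (trace)*lambda + det = 0
trace = 2 + -4 = -2
det = 2*-4 - 1*3 = -11
discriminant = (-2)^2 - 4*(-11) = 48
spectral radius = max |eigenvalue| = 4.4641

4.4641


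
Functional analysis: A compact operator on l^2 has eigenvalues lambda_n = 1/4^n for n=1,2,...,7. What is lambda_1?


The eigenvalue formula gives lambda_1 = 1/4^1
= 1/4
= 0.2500

0.2500


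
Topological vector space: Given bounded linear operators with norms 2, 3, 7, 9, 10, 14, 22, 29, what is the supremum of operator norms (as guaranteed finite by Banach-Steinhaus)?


By the Uniform Boundedness Principle, the supremum of norms is finite.
sup_k ||T_k|| = max(2, 3, 7, 9, 10, 14, 22, 29) = 29

29


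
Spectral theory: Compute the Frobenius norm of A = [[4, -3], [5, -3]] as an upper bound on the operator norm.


||A||_F^2 = sum a_ij^2
= 4^2 + (-3)^2 + 5^2 + (-3)^2
= 16 + 9 + 25 + 9 = 59
||A||_F = sqrt(59) = 7.6811

7.6811


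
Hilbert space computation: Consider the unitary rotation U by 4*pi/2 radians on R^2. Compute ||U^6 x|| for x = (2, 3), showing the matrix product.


U is a rotation by theta = 4*pi/2
U^6 = rotation by 6*theta = 24*pi/2 = 0*pi/2 (mod 2*pi)
cos(0*pi/2) = 1.0000, sin(0*pi/2) = 0.0000
U^6 x = (1.0000 * 2 - 0.0000 * 3, 0.0000 * 2 + 1.0000 * 3)
= (2.0000, 3.0000)
||U^6 x|| = sqrt(2.0000^2 + 3.0000^2) = sqrt(13.0000) = 3.6056

3.6056


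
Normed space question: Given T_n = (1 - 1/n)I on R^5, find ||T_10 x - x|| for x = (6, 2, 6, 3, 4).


T_10 x - x = (1 - 1/10)x - x = -x/10
||x|| = sqrt(101) = 10.0499
||T_10 x - x|| = ||x||/10 = 10.0499/10 = 1.0050

1.0050


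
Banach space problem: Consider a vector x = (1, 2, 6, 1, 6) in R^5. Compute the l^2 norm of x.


The l^2 norm = (sum |x_i|^2)^(1/2)
Sum of 2th powers = 1 + 4 + 36 + 1 + 36 = 78
||x||_2 = (78)^(1/2) = 8.8318

8.8318


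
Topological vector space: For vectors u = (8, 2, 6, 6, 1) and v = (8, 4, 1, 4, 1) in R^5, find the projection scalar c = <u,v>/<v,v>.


Computing <u,v> = 8*8 + 2*4 + 6*1 + 6*4 + 1*1 = 103
Computing <v,v> = 8^2 + 4^2 + 1^2 + 4^2 + 1^2 = 98
Projection coefficient = 103/98 = 1.0510

1.0510


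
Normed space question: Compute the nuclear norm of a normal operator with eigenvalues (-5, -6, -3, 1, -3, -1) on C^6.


For a normal operator, singular values equal |eigenvalues|.
Trace norm = sum |lambda_i| = 5 + 6 + 3 + 1 + 3 + 1
= 19

19


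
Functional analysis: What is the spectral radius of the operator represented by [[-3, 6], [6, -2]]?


For a 2x2 matrix, eigenvalues satisfy lambda^2 - (trace)*lambda + det = 0
trace = -3 + -2 = -5
det = -3*-2 - 6*6 = -30
discriminant = (-5)^2 - 4*(-30) = 145
spectral radius = max |eigenvalue| = 8.5208

8.5208


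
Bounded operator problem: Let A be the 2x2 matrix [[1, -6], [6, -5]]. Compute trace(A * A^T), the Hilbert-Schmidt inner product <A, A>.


trace(A * A^T) = sum of squares of all entries
= 1^2 + (-6)^2 + 6^2 + (-5)^2
= 1 + 36 + 36 + 25
= 98

98


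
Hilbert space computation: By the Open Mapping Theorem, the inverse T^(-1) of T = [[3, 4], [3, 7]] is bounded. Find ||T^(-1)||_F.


det(T) = 3*7 - 4*3 = 9
T^(-1) = (1/9) * [[7, -4], [-3, 3]] = [[0.7778, -0.4444], [-0.3333, 0.3333]]
||T^(-1)||_F^2 = 0.7778^2 + (-0.4444)^2 + (-0.3333)^2 + 0.3333^2 = 1.0247
||T^(-1)||_F = sqrt(1.0247) = 1.0123

1.0123


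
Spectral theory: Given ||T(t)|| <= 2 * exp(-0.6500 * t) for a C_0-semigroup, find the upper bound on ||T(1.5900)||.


||T(1.5900)|| <= 2 * exp(-0.6500 * 1.5900)
= 2 * exp(-1.0335)
= 2 * 0.3558
= 0.7115

0.7115


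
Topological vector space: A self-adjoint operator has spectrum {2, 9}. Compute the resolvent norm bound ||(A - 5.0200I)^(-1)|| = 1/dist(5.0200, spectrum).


dist(5.0200, {2, 9}) = min(|5.0200 - 2|, |5.0200 - 9|)
= min(3.0200, 3.9800) = 3.0200
Resolvent bound = 1/3.0200 = 0.3311

0.3311


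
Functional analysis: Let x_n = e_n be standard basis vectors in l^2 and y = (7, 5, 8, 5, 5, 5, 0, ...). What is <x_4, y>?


x_4 = e_4 is the standard basis vector with 1 in position 4.
<x_4, y> = y_4 = 5
As n -> infinity, <x_n, y> -> 0, confirming weak convergence of (x_n) to 0.

5


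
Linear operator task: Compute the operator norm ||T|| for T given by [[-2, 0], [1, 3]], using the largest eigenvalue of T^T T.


A^T A = [[5, 3], [3, 9]]
trace(A^T A) = 14, det(A^T A) = 36
discriminant = 14^2 - 4*36 = 52
Largest eigenvalue of A^T A = (trace + sqrt(disc))/2 = 10.6056
||T|| = sqrt(10.6056) = 3.2566

3.2566


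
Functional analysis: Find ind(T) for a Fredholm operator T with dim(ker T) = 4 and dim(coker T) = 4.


The Fredholm index is defined as ind(T) = dim(ker T) - dim(coker T)
= 4 - 4
= 0

0


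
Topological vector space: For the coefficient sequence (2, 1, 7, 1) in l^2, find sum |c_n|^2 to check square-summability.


sum |c_n|^2 = 2^2 + 1^2 + 7^2 + 1^2
= 4 + 1 + 49 + 1
= 55

55


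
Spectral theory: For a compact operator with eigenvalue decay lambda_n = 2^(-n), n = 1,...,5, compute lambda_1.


The eigenvalue formula gives lambda_1 = 1/2^1
= 1/2
= 0.5000

0.5000
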